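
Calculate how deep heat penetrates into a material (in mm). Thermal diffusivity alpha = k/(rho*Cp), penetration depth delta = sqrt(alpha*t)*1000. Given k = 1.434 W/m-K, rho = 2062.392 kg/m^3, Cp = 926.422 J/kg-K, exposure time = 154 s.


alpha = 1.434 / (2062.392 * 926.422) = 7.5053e-07 m^2/s
alpha * t = 0.00011558
delta = sqrt(0.00011558) * 1000 = 10.751 mm

10.751 mm


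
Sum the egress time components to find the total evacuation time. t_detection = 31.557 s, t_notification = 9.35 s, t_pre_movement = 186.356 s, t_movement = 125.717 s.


Total = 31.557 + 9.35 + 186.356 + 125.717 = 352.98 s

352.98 s


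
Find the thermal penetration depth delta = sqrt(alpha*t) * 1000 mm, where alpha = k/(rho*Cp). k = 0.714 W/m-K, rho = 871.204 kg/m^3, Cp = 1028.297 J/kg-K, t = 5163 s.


alpha = 0.714 / (871.204 * 1028.297) = 7.9700e-07 m^2/s
alpha * t = 0.0041149
delta = sqrt(0.0041149) * 1000 = 64.148 mm

64.148 mm


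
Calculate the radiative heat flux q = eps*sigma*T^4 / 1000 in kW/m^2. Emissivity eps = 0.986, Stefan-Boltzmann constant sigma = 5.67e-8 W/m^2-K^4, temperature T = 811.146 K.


T^4 = 4.3291e+11
q = 0.986 * 5.67e-8 * 4.3291e+11 / 1000 = 24.202 kW/m^2

24.202 kW/m^2


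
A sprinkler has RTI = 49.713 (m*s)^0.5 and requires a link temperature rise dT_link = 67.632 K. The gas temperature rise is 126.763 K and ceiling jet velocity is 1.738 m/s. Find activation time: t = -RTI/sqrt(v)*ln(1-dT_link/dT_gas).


dT_link/dT_gas = 0.53353
ln(1 - 0.53353) = -0.76256
t = -49.713 / sqrt(1.738) * -0.76256 = 28.756 s

28.756 s


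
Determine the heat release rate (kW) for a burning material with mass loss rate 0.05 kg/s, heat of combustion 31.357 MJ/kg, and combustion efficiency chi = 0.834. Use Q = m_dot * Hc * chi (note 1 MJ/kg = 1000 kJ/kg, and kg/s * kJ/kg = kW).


Hc = 31.357 MJ/kg = 31.357 * 1000 kJ/kg = 31357 kJ/kg
Q = 0.05 kg/s * 31357 kJ/kg * 0.834 = 1307.6 kW

1307.6 kW


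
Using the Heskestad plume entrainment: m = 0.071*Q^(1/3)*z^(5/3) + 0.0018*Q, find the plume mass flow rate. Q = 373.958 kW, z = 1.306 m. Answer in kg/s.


Q^(1/3) = 7.2046
z^(5/3) = 1.5604
First term = 0.071 * 7.2046 * 1.5604 = 0.79819
Second term = 0.0018 * 373.958 = 0.67312
m = 1.4713 kg/s

1.4713 kg/s


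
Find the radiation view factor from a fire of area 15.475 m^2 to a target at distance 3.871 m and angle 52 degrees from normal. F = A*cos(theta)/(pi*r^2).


cos(52 deg) = 0.61566
pi*r^2 = 47.076
F = 15.475 * 0.61566 / 47.076 = 0.20238

0.20238


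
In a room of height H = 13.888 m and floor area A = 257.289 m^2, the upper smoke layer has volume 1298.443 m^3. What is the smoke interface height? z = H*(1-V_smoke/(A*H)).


V/(A*H) = 0.36338
1 - 0.36338 = 0.63662
z = 13.888 * 0.63662 = 8.8414 m

8.8414 m


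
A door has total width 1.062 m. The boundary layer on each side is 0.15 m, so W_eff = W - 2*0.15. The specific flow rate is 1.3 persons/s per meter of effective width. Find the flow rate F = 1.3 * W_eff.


W_eff = 1.062 - 0.30 = 0.762 m
F = 1.3 * 0.762 = 0.99060 persons/s

0.99060 persons/s


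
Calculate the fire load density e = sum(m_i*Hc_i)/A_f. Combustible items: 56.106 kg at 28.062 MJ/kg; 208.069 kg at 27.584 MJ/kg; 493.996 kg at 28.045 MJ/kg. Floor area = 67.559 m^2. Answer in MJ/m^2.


Total energy = 56.106*28.062 + 208.069*27.584 + 493.996*28.045
= 1574.447 + 5739.375 + 13854.12
= 21167.94 MJ
e = 21167.94 / 67.559 = 313.33 MJ/m^2

313.33 MJ/m^2


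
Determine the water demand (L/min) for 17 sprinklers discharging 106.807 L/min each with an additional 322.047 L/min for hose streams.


Sprinkler demand = 17 * 106.807 = 1815.719 L/min
Total = 1815.719 + 322.047 = 2137.766 L/min

2137.766 L/min


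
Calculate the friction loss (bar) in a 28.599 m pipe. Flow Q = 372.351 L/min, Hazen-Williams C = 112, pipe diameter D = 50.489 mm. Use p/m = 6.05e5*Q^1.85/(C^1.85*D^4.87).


Q^1.85 = 57051
C^1.85 = 6180.9
D^4.87 = 1.9705e+08
p/m = 0.028340 bar/m
p_total = 0.028340 * 28.599 = 0.81049 bar

0.81049 bar


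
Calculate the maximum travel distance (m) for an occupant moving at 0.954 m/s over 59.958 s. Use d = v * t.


d = 0.954 * 59.958 = 57.200 m

57.200 m


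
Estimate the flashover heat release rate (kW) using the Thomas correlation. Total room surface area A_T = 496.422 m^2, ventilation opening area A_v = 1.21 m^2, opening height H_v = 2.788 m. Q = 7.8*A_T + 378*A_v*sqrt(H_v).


7.8*A_T = 3872.1
sqrt(H_v) = 1.6697
378*A_v*sqrt(H_v) = 763.70
Q = 3872.1 + 763.70 = 4635.8 kW

4635.8 kW


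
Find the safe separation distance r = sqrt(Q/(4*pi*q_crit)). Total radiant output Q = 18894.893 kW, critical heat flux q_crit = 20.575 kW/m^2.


4*pi*q_crit = 258.55
Q/(4*pi*q_crit) = 73.079
r = sqrt(73.079) = 8.5486 m

8.5486 m


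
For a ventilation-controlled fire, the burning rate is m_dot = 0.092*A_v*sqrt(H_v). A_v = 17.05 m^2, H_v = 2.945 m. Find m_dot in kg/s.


sqrt(H_v) = 1.7161
m_dot = 0.092 * 17.05 * 1.7161 = 2.6919 kg/s

2.6919 kg/s


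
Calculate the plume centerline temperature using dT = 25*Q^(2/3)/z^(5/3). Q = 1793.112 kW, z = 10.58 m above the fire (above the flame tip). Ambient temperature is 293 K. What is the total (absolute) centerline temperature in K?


Q^(2/3) = 147.59
z^(5/3) = 50.989
dT = 25 * 147.59 / 50.989 = 72.366 K
T = 293 + 72.366 = 365.37 K

365.37 K


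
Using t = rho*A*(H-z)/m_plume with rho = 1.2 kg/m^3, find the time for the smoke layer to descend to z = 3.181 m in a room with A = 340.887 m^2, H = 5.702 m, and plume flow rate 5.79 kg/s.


H - z = 2.521 m
t = 1.2 * 340.887 * 2.521 / 5.79 = 178.11 s

178.11 s


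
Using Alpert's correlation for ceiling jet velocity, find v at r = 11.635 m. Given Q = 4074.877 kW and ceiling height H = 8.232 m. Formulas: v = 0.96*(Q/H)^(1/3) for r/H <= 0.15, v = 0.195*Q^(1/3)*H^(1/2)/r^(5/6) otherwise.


r/H = 11.635 / 8.232 = 1.4134
r/H > 0.15, so v = 0.195*Q^(1/3)*H^(1/2)/r^(5/6)
Q^(1/3) = 15.972
H^(1/2) = 2.8691
r^(5/6) = 7.7293
v = 0.195 * 15.972 * 2.8691 / 7.7293 = 1.1562 m/s

1.1562 m/s


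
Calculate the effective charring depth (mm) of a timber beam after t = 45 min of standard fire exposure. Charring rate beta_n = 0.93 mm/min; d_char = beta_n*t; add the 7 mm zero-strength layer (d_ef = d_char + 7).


d_char = 0.93 * 45 = 41.85 mm
d_ef = 41.85 + 1.0*7 = 48.85 mm

48.85 mm


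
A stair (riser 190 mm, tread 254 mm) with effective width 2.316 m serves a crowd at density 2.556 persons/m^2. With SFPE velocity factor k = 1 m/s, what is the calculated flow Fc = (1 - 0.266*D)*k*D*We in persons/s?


1 - 0.266*D = 1 - 0.266*2.556 = 0.32010
Fs = 0.32010 * 1 * 2.556 = 0.81819 persons/(s*m)
Fc = 0.81819 * 2.316 = 1.8949 persons/s

1.8949 persons/s


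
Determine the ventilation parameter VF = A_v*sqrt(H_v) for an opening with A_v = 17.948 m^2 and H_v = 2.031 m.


sqrt(H_v) = 1.4251
VF = 17.948 * 1.4251 = 25.578 m^(5/2)

25.578 m^(5/2)


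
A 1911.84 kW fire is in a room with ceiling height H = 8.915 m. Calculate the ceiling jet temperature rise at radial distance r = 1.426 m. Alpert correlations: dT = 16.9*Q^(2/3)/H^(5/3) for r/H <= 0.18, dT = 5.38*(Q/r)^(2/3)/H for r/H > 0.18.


r/H = 1.426 / 8.915 = 0.15996
r/H <= 0.18, so dT = 16.9*Q^(2/3)/H^(5/3)
Q^(2/3) = 154.04
H^(5/3) = 38.330
dT = 16.9 * 154.04 / 38.330 = 67.918 K

67.918 K


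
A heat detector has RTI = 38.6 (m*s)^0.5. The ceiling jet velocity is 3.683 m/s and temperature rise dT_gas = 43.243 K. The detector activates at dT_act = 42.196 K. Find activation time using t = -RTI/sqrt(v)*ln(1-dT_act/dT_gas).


dT_act/dT_gas = 0.97579
ln(1 - 0.97579) = -3.7209
t = -38.6 / sqrt(3.683) * -3.7209 = 74.840 s

74.840 s


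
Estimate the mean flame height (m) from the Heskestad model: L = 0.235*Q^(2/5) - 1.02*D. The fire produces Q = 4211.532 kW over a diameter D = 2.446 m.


Q^(2/5) = 28.169
0.235 * Q^(2/5) = 6.6198
1.02 * D = 2.4949
L = 4.1249 m

4.1249 m


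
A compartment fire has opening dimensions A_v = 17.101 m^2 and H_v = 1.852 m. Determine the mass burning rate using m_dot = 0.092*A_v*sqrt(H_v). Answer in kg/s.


sqrt(H_v) = 1.3609
m_dot = 0.092 * 17.101 * 1.3609 = 2.1411 kg/s

2.1411 kg/s


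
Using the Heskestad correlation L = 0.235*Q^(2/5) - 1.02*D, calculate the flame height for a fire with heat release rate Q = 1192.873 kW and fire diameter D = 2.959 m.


Q^(2/5) = 17.007
0.235 * Q^(2/5) = 3.9967
1.02 * D = 3.0182
L = 0.97856 m

0.97856 m


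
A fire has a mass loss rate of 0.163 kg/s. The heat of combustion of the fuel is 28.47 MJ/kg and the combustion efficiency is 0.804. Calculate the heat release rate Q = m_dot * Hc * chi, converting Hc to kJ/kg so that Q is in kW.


Hc = 28.47 MJ/kg = 28.47 * 1000 kJ/kg = 28470 kJ/kg
Q = 0.163 kg/s * 28470 kJ/kg * 0.804 = 3731.1 kW

3731.1 kW


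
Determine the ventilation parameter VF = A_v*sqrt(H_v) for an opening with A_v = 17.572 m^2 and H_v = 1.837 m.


sqrt(H_v) = 1.3554
VF = 17.572 * 1.3554 = 23.816 m^(5/2)

23.816 m^(5/2)


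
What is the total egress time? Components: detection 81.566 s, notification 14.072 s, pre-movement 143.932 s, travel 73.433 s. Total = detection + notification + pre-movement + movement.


Total = 81.566 + 14.072 + 143.932 + 73.433 = 313.003 s

313.003 s


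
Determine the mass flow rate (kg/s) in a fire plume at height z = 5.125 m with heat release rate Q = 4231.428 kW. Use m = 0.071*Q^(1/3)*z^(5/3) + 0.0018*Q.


Q^(1/3) = 16.174
z^(5/3) = 15.234
First term = 0.071 * 16.174 * 15.234 = 17.495
Second term = 0.0018 * 4231.428 = 7.6166
m = 25.111 kg/s

25.111 kg/s


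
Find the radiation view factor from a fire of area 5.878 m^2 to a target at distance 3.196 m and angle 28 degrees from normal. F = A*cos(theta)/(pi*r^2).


cos(28 deg) = 0.88295
pi*r^2 = 32.090
F = 5.878 * 0.88295 / 32.090 = 0.16173

0.16173


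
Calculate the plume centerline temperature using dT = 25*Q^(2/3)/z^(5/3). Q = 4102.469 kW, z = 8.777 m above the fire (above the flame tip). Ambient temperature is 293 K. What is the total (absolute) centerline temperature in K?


Q^(2/3) = 256.27
z^(5/3) = 37.346
dT = 25 * 256.27 / 37.346 = 171.55 K
T = 293 + 171.55 = 464.55 K

464.55 K


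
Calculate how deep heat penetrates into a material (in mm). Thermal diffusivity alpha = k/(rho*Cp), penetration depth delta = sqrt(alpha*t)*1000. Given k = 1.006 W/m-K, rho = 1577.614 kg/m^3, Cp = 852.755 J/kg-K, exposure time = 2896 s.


alpha = 1.006 / (1577.614 * 852.755) = 7.4778e-07 m^2/s
alpha * t = 0.0021656
delta = sqrt(0.0021656) * 1000 = 46.536 mm

46.536 mm


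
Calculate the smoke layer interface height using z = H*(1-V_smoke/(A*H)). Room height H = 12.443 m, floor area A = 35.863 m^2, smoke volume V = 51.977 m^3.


V/(A*H) = 0.11648
1 - 0.11648 = 0.88352
z = 12.443 * 0.88352 = 10.994 m

10.994 m


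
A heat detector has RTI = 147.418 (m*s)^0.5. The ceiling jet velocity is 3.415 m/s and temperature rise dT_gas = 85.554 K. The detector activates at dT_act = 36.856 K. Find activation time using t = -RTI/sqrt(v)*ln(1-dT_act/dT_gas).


dT_act/dT_gas = 0.43079
ln(1 - 0.43079) = -0.56351
t = -147.418 / sqrt(3.415) * -0.56351 = 44.953 s

44.953 s


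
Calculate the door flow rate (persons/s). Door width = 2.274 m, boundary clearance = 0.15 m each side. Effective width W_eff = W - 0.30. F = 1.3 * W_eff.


W_eff = 2.274 - 0.30 = 1.974 m
F = 1.3 * 1.974 = 2.5662 persons/s

2.5662 persons/s


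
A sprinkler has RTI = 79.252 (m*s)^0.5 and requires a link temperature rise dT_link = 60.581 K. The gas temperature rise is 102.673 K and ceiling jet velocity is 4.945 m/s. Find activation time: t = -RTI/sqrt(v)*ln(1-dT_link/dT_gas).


dT_link/dT_gas = 0.59004
ln(1 - 0.59004) = -0.89169
t = -79.252 / sqrt(4.945) * -0.89169 = 31.779 s

31.779 s


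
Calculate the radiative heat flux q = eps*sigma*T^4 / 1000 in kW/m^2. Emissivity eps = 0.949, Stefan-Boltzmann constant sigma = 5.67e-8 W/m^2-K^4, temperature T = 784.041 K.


T^4 = 3.7788e+11
q = 0.949 * 5.67e-8 * 3.7788e+11 / 1000 = 20.333 kW/m^2

20.333 kW/m^2


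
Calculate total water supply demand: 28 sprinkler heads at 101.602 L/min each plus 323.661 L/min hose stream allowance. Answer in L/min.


Sprinkler demand = 28 * 101.602 = 2844.856 L/min
Total = 2844.856 + 323.661 = 3168.517 L/min

3168.517 L/min


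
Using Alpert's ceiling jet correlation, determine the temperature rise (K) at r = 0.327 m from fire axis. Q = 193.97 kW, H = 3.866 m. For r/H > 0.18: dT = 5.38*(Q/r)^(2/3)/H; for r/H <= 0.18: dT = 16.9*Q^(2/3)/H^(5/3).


r/H = 0.327 / 3.866 = 0.084584
r/H <= 0.18, so dT = 16.9*Q^(2/3)/H^(5/3)
Q^(2/3) = 33.509
H^(5/3) = 9.5229
dT = 16.9 * 33.509 / 9.5229 = 59.467 K

59.467 K


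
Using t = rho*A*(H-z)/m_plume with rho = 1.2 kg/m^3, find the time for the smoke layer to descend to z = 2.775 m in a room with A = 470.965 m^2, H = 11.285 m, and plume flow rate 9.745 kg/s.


H - z = 8.51 m
t = 1.2 * 470.965 * 8.51 / 9.745 = 493.53 s

493.53 s


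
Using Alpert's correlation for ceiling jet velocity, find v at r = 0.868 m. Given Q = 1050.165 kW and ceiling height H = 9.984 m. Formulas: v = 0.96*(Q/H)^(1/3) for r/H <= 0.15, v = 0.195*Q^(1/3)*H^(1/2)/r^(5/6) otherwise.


r/H = 0.868 / 9.984 = 0.086939
r/H <= 0.15, so v = 0.96*(Q/H)^(1/3)
Q/H = 105.18
(Q/H)^(1/3) = 4.7205
v = 0.96 * 4.7205 = 4.5316 m/s

4.5316 m/s


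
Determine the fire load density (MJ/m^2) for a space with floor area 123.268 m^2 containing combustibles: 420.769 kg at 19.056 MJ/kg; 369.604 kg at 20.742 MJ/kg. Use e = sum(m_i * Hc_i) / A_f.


Total energy = 420.769*19.056 + 369.604*20.742
= 8018.174 + 7666.326
= 15684.50 MJ
e = 15684.50 / 123.268 = 127.24 MJ/m^2

127.24 MJ/m^2


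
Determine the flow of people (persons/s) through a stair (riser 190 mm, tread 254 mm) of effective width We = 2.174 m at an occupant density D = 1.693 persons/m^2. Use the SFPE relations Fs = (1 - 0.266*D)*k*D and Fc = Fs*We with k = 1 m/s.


1 - 0.266*D = 1 - 0.266*1.693 = 0.54966
Fs = 0.54966 * 1 * 1.693 = 0.93058 persons/(s*m)
Fc = 0.93058 * 2.174 = 2.0231 persons/s

2.0231 persons/s


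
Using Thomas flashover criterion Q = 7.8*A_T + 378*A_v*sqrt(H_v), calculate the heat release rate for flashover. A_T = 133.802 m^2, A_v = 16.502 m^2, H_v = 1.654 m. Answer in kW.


7.8*A_T = 1043.7
sqrt(H_v) = 1.2861
378*A_v*sqrt(H_v) = 8022.2
Q = 1043.7 + 8022.2 = 9065.9 kW

9065.9 kW


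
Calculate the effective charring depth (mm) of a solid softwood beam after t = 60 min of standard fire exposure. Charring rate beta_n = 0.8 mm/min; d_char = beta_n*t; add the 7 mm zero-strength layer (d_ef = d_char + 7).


d_char = 0.8 * 60 = 48 mm
d_ef = 48 + 1.0*7 = 55 mm

55 mm


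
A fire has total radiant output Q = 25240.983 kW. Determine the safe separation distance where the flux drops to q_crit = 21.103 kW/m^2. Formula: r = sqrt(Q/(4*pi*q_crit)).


4*pi*q_crit = 265.19
Q/(4*pi*q_crit) = 95.181
r = sqrt(95.181) = 9.7561 m

9.7561 m


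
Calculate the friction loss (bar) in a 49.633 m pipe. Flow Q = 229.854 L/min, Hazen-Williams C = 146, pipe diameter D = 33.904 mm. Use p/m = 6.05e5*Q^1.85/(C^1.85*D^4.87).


Q^1.85 = 23371
C^1.85 = 10094
D^4.87 = 2.8335e+07
p/m = 0.049439 bar/m
p_total = 0.049439 * 49.633 = 2.4538 bar

2.4538 bar


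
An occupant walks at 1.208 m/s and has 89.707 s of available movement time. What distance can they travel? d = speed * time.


d = 1.208 * 89.707 = 108.37 m

108.37 m


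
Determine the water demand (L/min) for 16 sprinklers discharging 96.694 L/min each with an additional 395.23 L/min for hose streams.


Sprinkler demand = 16 * 96.694 = 1547.104 L/min
Total = 1547.104 + 395.23 = 1942.334 L/min

1942.334 L/min


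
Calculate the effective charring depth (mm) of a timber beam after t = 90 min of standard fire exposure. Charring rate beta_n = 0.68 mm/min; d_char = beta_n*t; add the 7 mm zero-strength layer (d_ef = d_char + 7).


d_char = 0.68 * 90 = 61.2 mm
d_ef = 61.2 + 1.0*7 = 68.2 mm

68.2 mm


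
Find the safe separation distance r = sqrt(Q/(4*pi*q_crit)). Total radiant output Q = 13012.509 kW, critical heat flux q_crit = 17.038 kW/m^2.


4*pi*q_crit = 214.11
Q/(4*pi*q_crit) = 60.776
r = sqrt(60.776) = 7.7959 m

7.7959 m


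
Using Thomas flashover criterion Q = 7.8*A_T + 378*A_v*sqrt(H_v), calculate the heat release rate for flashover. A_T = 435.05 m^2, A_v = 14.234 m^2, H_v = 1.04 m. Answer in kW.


7.8*A_T = 3393.39
sqrt(H_v) = 1.0198
378*A_v*sqrt(H_v) = 5487.0
Q = 3393.39 + 5487.0 = 8880.4 kW

8880.4 kW


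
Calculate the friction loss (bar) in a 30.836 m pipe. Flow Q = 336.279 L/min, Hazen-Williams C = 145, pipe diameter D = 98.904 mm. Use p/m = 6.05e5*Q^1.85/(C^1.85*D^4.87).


Q^1.85 = 47249
C^1.85 = 9966.2
D^4.87 = 5.2082e+09
p/m = 0.00055072 bar/m
p_total = 0.00055072 * 30.836 = 0.016982 bar

0.016982 bar


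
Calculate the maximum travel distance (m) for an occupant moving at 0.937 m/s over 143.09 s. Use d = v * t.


d = 0.937 * 143.09 = 134.08 m

134.08 m


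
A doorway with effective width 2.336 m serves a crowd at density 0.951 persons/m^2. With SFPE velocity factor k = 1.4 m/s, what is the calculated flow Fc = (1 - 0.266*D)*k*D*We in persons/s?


1 - 0.266*D = 1 - 0.266*0.951 = 0.74703
Fs = 0.74703 * 1.4 * 0.951 = 0.99460 persons/(s*m)
Fc = 0.99460 * 2.336 = 2.3234 persons/s

2.3234 persons/s


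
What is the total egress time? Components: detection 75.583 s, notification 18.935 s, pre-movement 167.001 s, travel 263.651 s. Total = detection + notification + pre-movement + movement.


Total = 75.583 + 18.935 + 167.001 + 263.651 = 525.17 s

525.17 s


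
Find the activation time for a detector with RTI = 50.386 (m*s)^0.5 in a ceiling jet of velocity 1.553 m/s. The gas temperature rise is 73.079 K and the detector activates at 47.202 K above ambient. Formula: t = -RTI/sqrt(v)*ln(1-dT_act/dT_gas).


dT_act/dT_gas = 0.64590
ln(1 - 0.64590) = -1.0382
t = -50.386 / sqrt(1.553) * -1.0382 = 41.976 s

41.976 s


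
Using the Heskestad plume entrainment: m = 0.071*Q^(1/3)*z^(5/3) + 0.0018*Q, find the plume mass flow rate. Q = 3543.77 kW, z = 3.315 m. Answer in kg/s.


Q^(1/3) = 15.246
z^(5/3) = 7.3701
First term = 0.071 * 15.246 * 7.3701 = 7.9779
Second term = 0.0018 * 3543.77 = 6.3788
m = 14.357 kg/s

14.357 kg/s


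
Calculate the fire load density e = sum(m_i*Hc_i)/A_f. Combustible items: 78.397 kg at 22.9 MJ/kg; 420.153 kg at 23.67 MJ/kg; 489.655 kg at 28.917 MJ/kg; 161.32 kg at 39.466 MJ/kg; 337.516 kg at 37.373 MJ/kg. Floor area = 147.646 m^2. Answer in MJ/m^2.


Total energy = 78.397*22.9 + 420.153*23.67 + 489.655*28.917 + 161.32*39.466 + 337.516*37.373
= 1795.291 + 9945.022 + 14159.35 + 6366.655 + 12613.99
= 44880.31 MJ
e = 44880.31 / 147.646 = 303.97 MJ/m^2

303.97 MJ/m^2


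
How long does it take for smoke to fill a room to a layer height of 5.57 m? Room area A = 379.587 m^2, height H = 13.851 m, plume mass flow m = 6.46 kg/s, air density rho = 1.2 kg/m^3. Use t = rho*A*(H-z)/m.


H - z = 8.281 m
t = 1.2 * 379.587 * 8.281 / 6.46 = 583.91 s

583.91 s


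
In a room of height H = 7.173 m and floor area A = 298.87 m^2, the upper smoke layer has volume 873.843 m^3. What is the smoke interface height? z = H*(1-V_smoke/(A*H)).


V/(A*H) = 0.40762
1 - 0.40762 = 0.59238
z = 7.173 * 0.59238 = 4.2492 m

4.2492 m


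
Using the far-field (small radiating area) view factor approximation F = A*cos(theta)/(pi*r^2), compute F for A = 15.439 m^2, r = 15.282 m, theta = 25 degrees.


cos(25 deg) = 0.90631
pi*r^2 = 733.69
F = 15.439 * 0.90631 / 733.69 = 0.019071

0.019071


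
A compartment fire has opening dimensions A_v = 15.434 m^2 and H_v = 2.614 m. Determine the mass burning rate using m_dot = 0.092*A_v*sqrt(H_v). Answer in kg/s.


sqrt(H_v) = 1.6168
m_dot = 0.092 * 15.434 * 1.6168 = 2.2957 kg/s

2.2957 kg/s


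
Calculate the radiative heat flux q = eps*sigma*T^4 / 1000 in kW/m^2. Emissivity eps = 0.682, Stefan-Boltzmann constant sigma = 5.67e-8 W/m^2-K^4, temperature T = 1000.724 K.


T^4 = 1.0029e+12
q = 0.682 * 5.67e-8 * 1.0029e+12 / 1000 = 38.782 kW/m^2

38.782 kW/m^2


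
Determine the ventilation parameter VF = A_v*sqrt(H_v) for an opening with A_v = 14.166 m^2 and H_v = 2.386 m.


sqrt(H_v) = 1.5447
VF = 14.166 * 1.5447 = 21.882 m^(5/2)

21.882 m^(5/2)


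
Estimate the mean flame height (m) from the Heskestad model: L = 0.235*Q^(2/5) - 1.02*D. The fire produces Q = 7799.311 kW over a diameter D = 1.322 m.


Q^(2/5) = 36.043
0.235 * Q^(2/5) = 8.4701
1.02 * D = 1.3484
L = 7.1217 m

7.1217 m


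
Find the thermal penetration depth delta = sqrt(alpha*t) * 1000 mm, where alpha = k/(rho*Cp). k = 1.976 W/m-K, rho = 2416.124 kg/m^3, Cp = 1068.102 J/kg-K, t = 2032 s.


alpha = 1.976 / (2416.124 * 1068.102) = 7.6569e-07 m^2/s
alpha * t = 0.0015559
delta = sqrt(0.0015559) * 1000 = 39.445 mm

39.445 mm


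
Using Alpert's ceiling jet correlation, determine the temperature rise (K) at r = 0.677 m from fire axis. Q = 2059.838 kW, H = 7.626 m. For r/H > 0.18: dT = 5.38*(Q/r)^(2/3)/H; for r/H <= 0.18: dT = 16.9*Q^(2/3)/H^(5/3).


r/H = 0.677 / 7.626 = 0.088775
r/H <= 0.18, so dT = 16.9*Q^(2/3)/H^(5/3)
Q^(2/3) = 161.89
H^(5/3) = 29.546
dT = 16.9 * 161.89 / 29.546 = 92.601 K

92.601 K


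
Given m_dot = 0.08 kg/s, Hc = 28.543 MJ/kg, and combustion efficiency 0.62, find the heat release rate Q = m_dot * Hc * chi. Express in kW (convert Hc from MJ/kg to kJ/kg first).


Hc = 28.543 MJ/kg = 28.543 * 1000 kJ/kg = 28543 kJ/kg
Q = 0.08 kg/s * 28543 kJ/kg * 0.62 = 1415.7 kW

1415.7 kW


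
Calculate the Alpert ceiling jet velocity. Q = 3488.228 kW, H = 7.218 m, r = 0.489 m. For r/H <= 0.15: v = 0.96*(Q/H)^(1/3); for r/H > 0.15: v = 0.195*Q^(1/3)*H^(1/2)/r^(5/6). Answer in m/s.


r/H = 0.489 / 7.218 = 0.067747
r/H <= 0.15, so v = 0.96*(Q/H)^(1/3)
Q/H = 483.27
(Q/H)^(1/3) = 7.8475
v = 0.96 * 7.8475 = 7.5336 m/s

7.5336 m/s


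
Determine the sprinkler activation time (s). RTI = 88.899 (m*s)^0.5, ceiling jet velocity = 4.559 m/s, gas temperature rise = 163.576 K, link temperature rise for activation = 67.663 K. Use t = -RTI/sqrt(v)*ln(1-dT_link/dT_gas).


dT_link/dT_gas = 0.41365
ln(1 - 0.41365) = -0.53384
t = -88.899 / sqrt(4.559) * -0.53384 = 22.226 s

22.226 s


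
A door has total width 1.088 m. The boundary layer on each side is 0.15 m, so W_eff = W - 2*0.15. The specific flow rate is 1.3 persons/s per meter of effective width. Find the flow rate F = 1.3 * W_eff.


W_eff = 1.088 - 0.30 = 0.788 m
F = 1.3 * 0.788 = 1.0244 persons/s

1.0244 persons/s


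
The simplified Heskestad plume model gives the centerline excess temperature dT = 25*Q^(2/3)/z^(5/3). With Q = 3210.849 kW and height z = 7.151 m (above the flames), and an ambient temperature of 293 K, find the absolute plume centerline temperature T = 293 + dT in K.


Q^(2/3) = 217.64
z^(5/3) = 26.543
dT = 25 * 217.64 / 26.543 = 204.99 K
T = 293 + 204.99 = 497.99 K

497.99 K


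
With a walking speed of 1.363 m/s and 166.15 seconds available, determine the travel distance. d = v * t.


d = 1.363 * 166.15 = 226.46 m

226.46 m


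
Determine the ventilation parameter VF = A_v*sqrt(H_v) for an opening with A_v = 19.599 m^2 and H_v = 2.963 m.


sqrt(H_v) = 1.7213
VF = 19.599 * 1.7213 = 33.736 m^(5/2)

33.736 m^(5/2)


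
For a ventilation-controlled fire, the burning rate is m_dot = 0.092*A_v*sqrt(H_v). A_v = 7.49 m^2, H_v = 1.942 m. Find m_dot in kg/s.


sqrt(H_v) = 1.3936
m_dot = 0.092 * 7.49 * 1.3936 = 0.96027 kg/s

0.96027 kg/s


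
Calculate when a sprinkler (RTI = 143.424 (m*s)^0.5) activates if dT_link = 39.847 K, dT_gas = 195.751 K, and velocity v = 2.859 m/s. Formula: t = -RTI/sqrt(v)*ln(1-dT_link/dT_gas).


dT_link/dT_gas = 0.20356
ln(1 - 0.20356) = -0.22760
t = -143.424 / sqrt(2.859) * -0.22760 = 19.306 s

19.306 s


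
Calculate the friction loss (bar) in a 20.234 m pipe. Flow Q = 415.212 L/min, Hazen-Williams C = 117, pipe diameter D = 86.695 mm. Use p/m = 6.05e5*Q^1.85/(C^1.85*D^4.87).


Q^1.85 = 69791
C^1.85 = 6701.1
D^4.87 = 2.7418e+09
p/m = 0.0022982 bar/m
p_total = 0.0022982 * 20.234 = 0.046501 bar

0.046501 bar


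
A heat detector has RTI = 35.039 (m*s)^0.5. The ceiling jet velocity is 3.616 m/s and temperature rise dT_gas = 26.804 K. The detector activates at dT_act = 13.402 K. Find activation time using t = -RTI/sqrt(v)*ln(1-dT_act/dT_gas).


dT_act/dT_gas = 0.5
ln(1 - 0.5) = -0.69315
t = -35.039 / sqrt(3.616) * -0.69315 = 12.772 s

12.772 s


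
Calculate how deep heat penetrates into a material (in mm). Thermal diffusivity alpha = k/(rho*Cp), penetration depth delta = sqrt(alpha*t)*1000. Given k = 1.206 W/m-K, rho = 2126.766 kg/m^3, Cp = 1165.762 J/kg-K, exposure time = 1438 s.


alpha = 1.206 / (2126.766 * 1165.762) = 4.8643e-07 m^2/s
alpha * t = 0.00069948
delta = sqrt(0.00069948) * 1000 = 26.448 mm

26.448 mm


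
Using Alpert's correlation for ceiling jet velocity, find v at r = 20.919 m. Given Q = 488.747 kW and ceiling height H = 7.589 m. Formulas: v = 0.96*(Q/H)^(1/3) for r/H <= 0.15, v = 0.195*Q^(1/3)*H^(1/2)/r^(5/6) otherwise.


r/H = 20.919 / 7.589 = 2.7565
r/H > 0.15, so v = 0.195*Q^(1/3)*H^(1/2)/r^(5/6)
Q^(1/3) = 7.8770
H^(1/2) = 2.7548
r^(5/6) = 12.602
v = 0.195 * 7.8770 * 2.7548 / 12.602 = 0.33577 m/s

0.33577 m/s


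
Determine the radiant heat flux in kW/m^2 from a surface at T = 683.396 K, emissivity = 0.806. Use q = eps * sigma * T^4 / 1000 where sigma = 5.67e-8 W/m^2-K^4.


T^4 = 2.1812e+11
q = 0.806 * 5.67e-8 * 2.1812e+11 / 1000 = 9.9680 kW/m^2

9.9680 kW/m^2


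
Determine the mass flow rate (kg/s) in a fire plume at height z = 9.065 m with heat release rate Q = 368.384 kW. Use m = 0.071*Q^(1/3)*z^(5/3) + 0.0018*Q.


Q^(1/3) = 7.1686
z^(5/3) = 39.411
First term = 0.071 * 7.1686 * 39.411 = 20.059
Second term = 0.0018 * 368.384 = 0.66309
m = 20.722 kg/s

20.722 kg/s


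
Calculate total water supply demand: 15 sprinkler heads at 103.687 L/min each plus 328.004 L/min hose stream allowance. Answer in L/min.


Sprinkler demand = 15 * 103.687 = 1555.305 L/min
Total = 1555.305 + 328.004 = 1883.309 L/min

1883.309 L/min


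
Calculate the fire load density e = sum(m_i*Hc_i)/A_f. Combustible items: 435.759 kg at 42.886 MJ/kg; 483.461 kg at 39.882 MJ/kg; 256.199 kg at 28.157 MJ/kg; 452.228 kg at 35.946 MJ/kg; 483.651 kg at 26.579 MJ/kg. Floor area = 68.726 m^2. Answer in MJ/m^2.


Total energy = 435.759*42.886 + 483.461*39.882 + 256.199*28.157 + 452.228*35.946 + 483.651*26.579
= 18687.96 + 19281.39 + 7213.795 + 16255.79 + 12854.96
= 74293.89 MJ
e = 74293.89 / 68.726 = 1081.0 MJ/m^2

1081.0 MJ/m^2


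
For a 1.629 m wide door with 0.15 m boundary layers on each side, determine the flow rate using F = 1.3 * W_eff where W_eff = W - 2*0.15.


W_eff = 1.629 - 0.30 = 1.329 m
F = 1.3 * 1.329 = 1.7277 persons/s

1.7277 persons/s


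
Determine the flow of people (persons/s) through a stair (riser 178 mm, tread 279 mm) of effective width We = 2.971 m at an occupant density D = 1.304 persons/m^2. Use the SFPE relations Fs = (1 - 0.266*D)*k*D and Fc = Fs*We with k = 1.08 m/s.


1 - 0.266*D = 1 - 0.266*1.304 = 0.65314
Fs = 0.65314 * 1.08 * 1.304 = 0.91982 persons/(s*m)
Fc = 0.91982 * 2.971 = 2.7328 persons/s

2.7328 persons/s


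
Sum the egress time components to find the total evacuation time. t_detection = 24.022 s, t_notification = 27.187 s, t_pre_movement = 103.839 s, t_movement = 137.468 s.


Total = 24.022 + 27.187 + 103.839 + 137.468 = 292.516 s

292.516 s


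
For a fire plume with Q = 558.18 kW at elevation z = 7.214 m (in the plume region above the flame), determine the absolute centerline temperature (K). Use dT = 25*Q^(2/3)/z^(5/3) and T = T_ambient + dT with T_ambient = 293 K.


Q^(2/3) = 67.793
z^(5/3) = 26.934
dT = 25 * 67.793 / 26.934 = 62.926 K
T = 293 + 62.926 = 355.93 K

355.93 K


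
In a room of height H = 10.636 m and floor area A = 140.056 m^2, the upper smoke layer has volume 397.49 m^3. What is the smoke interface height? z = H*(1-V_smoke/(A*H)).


V/(A*H) = 0.26684
1 - 0.26684 = 0.73316
z = 10.636 * 0.73316 = 7.7979 m

7.7979 m


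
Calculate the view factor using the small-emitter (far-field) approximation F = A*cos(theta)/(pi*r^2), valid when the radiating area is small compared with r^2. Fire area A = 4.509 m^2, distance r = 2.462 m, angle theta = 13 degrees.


cos(13 deg) = 0.97437
pi*r^2 = 19.043
F = 4.509 * 0.97437 / 19.043 = 0.23072

0.23072


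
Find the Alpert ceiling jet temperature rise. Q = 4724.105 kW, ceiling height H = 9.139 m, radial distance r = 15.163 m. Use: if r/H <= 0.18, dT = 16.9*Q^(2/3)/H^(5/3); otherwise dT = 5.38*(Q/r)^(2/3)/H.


r/H = 15.163 / 9.139 = 1.6592
r/H > 0.18, so dT = 5.38*(Q/r)^(2/3)/H
Q/r = 311.55
(Q/r)^(2/3) = 45.957
dT = 5.38 * 45.957 / 9.139 = 27.055 K

27.055 K


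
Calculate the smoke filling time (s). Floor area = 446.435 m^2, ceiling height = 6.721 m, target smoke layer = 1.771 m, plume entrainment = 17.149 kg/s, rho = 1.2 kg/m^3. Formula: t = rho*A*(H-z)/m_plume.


H - z = 4.95 m
t = 1.2 * 446.435 * 4.95 / 17.149 = 154.63 s

154.63 s


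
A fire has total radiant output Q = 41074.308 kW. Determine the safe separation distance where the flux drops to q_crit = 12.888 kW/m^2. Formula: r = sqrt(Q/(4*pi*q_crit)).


4*pi*q_crit = 161.96
Q/(4*pi*q_crit) = 253.61
r = sqrt(253.61) = 15.925 m

15.925 m


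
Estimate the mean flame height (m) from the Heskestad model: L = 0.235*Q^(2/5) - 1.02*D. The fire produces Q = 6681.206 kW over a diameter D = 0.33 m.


Q^(2/5) = 33.880
0.235 * Q^(2/5) = 7.9618
1.02 * D = 0.33660
L = 7.6252 m

7.6252 m


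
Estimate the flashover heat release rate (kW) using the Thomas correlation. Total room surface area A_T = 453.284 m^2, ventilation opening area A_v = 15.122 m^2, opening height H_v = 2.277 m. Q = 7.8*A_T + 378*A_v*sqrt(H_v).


7.8*A_T = 3535.6
sqrt(H_v) = 1.5090
378*A_v*sqrt(H_v) = 8625.5
Q = 3535.6 + 8625.5 = 12161 kW

12161 kW


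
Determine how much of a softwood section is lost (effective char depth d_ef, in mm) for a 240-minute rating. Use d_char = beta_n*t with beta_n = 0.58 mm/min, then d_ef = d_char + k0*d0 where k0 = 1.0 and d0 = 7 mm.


d_char = 0.58 * 240 = 139.2 mm
d_ef = 139.2 + 1.0*7 = 146.2 mm

146.2 mm


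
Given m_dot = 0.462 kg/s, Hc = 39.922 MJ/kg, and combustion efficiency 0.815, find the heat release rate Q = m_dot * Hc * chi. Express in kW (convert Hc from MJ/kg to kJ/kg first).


Hc = 39.922 MJ/kg = 39.922 * 1000 kJ/kg = 39922 kJ/kg
Q = 0.462 kg/s * 39922 kJ/kg * 0.815 = 15032 kW

15032 kW


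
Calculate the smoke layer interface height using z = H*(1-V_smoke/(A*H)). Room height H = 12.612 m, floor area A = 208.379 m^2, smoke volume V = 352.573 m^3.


V/(A*H) = 0.13416
1 - 0.13416 = 0.86584
z = 12.612 * 0.86584 = 10.920 m

10.920 m


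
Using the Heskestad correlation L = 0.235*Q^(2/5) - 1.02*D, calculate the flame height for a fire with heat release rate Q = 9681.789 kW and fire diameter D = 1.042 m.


Q^(2/5) = 39.299
0.235 * Q^(2/5) = 9.2353
1.02 * D = 1.0628
L = 8.1724 m

8.1724 m


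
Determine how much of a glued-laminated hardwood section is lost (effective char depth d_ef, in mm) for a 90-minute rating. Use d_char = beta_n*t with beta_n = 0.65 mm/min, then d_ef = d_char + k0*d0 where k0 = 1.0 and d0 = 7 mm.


d_char = 0.65 * 90 = 58.5 mm
d_ef = 58.5 + 1.0*7 = 65.5 mm

65.5 mm


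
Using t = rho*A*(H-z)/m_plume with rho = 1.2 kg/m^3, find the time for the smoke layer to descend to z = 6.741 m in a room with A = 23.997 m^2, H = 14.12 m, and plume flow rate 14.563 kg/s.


H - z = 7.379 m
t = 1.2 * 23.997 * 7.379 / 14.563 = 14.591 s

14.591 s


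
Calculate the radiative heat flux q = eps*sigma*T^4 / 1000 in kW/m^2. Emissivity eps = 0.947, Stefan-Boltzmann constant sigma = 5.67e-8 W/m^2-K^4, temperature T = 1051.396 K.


T^4 = 1.2220e+12
q = 0.947 * 5.67e-8 * 1.2220e+12 / 1000 = 65.614 kW/m^2

65.614 kW/m^2


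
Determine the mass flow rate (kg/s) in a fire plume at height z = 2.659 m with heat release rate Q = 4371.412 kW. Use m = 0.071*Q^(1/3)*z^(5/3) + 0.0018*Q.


Q^(1/3) = 16.351
z^(5/3) = 5.1035
First term = 0.071 * 16.351 * 5.1035 = 5.9247
Second term = 0.0018 * 4371.412 = 7.8685
m = 13.793 kg/s

13.793 kg/s


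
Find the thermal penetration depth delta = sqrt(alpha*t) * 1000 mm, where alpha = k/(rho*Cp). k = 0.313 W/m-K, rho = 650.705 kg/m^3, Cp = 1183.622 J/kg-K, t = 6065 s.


alpha = 0.313 / (650.705 * 1183.622) = 4.0639e-07 m^2/s
alpha * t = 0.0024648
delta = sqrt(0.0024648) * 1000 = 49.647 mm

49.647 mm


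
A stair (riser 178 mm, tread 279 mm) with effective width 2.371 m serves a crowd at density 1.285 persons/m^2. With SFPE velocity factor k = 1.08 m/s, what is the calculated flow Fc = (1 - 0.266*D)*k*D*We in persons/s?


1 - 0.266*D = 1 - 0.266*1.285 = 0.65819
Fs = 0.65819 * 1.08 * 1.285 = 0.91344 persons/(s*m)
Fc = 0.91344 * 2.371 = 2.1658 persons/s

2.1658 persons/s


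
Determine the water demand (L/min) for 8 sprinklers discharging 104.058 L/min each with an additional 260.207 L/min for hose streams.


Sprinkler demand = 8 * 104.058 = 832.464 L/min
Total = 832.464 + 260.207 = 1092.671 L/min

1092.671 L/min


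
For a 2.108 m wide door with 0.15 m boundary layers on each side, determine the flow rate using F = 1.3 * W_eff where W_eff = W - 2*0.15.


W_eff = 2.108 - 0.30 = 1.808 m
F = 1.3 * 1.808 = 2.3504 persons/s

2.3504 persons/s


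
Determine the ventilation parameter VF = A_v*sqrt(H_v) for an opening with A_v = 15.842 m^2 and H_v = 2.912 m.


sqrt(H_v) = 1.7065
VF = 15.842 * 1.7065 = 27.034 m^(5/2)

27.034 m^(5/2)


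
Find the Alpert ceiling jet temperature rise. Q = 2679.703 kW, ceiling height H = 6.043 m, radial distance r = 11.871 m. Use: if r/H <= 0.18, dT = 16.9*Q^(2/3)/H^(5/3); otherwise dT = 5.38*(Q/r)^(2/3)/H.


r/H = 11.871 / 6.043 = 1.9644
r/H > 0.18, so dT = 5.38*(Q/r)^(2/3)/H
Q/r = 225.74
(Q/r)^(2/3) = 37.074
dT = 5.38 * 37.074 / 6.043 = 33.006 K

33.006 K


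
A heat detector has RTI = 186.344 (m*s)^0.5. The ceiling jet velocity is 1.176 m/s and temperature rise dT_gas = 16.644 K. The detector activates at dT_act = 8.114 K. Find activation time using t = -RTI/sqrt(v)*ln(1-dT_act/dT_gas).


dT_act/dT_gas = 0.48750
ln(1 - 0.48750) = -0.66846
t = -186.344 / sqrt(1.176) * -0.66846 = 114.86 s

114.86 s


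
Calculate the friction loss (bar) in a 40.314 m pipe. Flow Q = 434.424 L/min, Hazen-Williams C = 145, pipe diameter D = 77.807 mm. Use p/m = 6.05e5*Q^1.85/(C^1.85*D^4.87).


Q^1.85 = 75882
C^1.85 = 9966.2
D^4.87 = 1.6191e+09
p/m = 0.0028451 bar/m
p_total = 0.0028451 * 40.314 = 0.11470 bar

0.11470 bar


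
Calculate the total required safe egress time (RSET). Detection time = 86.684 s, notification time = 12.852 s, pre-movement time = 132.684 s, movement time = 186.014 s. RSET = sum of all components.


Total = 86.684 + 12.852 + 132.684 + 186.014 = 418.234 s

418.234 s


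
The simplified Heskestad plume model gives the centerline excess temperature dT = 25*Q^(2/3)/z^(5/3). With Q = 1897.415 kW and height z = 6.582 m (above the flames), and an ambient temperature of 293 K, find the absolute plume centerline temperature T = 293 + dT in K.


Q^(2/3) = 153.26
z^(5/3) = 23.117
dT = 25 * 153.26 / 23.117 = 165.75 K
T = 293 + 165.75 = 458.75 K

458.75 K


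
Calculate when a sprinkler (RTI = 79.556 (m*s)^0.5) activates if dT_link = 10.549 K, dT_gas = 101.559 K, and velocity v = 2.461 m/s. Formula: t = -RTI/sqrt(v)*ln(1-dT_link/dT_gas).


dT_link/dT_gas = 0.10387
ln(1 - 0.10387) = -0.10967
t = -79.556 / sqrt(2.461) * -0.10967 = 5.5617 s

5.5617 s


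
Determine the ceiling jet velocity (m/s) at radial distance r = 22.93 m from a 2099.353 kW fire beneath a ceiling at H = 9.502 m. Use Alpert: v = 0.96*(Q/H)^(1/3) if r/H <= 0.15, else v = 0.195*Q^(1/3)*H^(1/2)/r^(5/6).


r/H = 22.93 / 9.502 = 2.4132
r/H > 0.15, so v = 0.195*Q^(1/3)*H^(1/2)/r^(5/6)
Q^(1/3) = 12.804
H^(1/2) = 3.0825
r^(5/6) = 13.604
v = 0.195 * 12.804 * 3.0825 / 13.604 = 0.56576 m/s

0.56576 m/s


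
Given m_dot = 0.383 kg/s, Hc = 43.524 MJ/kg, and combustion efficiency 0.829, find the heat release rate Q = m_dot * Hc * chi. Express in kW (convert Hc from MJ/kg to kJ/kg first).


Hc = 43.524 MJ/kg = 43.524 * 1000 kJ/kg = 43524 kJ/kg
Q = 0.383 kg/s * 43524 kJ/kg * 0.829 = 13819 kW

13819 kW


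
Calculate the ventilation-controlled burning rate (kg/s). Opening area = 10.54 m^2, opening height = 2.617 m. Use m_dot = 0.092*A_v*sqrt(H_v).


sqrt(H_v) = 1.6177
m_dot = 0.092 * 10.54 * 1.6177 = 1.5687 kg/s

1.5687 kg/s


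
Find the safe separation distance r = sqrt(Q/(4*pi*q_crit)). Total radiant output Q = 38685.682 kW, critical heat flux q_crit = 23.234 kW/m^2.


4*pi*q_crit = 291.97
Q/(4*pi*q_crit) = 132.50
r = sqrt(132.50) = 11.511 m

11.511 m


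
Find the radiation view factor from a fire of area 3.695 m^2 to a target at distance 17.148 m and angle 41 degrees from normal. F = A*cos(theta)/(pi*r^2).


cos(41 deg) = 0.75471
pi*r^2 = 923.80
F = 3.695 * 0.75471 / 923.80 = 0.0030187

0.0030187


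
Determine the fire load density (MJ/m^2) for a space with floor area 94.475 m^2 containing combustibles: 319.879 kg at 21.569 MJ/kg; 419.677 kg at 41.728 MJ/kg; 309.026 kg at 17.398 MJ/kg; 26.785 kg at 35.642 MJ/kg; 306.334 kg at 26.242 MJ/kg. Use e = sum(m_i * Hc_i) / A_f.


Total energy = 319.879*21.569 + 419.677*41.728 + 309.026*17.398 + 26.785*35.642 + 306.334*26.242
= 6899.470 + 17512.28 + 5376.434 + 954.6710 + 8038.817
= 38781.67 MJ
e = 38781.67 / 94.475 = 410.50 MJ/m^2

410.50 MJ/m^2


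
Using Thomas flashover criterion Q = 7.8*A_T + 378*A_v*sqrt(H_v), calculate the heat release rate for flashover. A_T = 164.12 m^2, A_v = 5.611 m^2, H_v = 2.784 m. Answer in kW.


7.8*A_T = 1280.136
sqrt(H_v) = 1.6685
378*A_v*sqrt(H_v) = 3538.9
Q = 1280.136 + 3538.9 = 4819.0 kW

4819.0 kW


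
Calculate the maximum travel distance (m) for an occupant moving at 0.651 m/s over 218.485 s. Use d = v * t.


d = 0.651 * 218.485 = 142.23 m

142.23 m


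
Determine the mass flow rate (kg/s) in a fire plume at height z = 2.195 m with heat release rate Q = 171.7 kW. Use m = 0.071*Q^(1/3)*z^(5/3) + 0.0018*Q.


Q^(1/3) = 5.5581
z^(5/3) = 3.7073
First term = 0.071 * 5.5581 * 3.7073 = 1.4630
Second term = 0.0018 * 171.7 = 0.30906
m = 1.7720 kg/s

1.7720 kg/s


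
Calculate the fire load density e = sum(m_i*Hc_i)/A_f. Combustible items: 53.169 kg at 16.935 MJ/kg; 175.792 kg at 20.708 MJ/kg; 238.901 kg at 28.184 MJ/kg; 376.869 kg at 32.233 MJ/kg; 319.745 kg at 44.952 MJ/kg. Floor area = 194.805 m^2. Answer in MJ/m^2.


Total energy = 53.169*16.935 + 175.792*20.708 + 238.901*28.184 + 376.869*32.233 + 319.745*44.952
= 900.4170 + 3640.301 + 6733.186 + 12147.62 + 14373.18
= 37794.70 MJ
e = 37794.70 / 194.805 = 194.01 MJ/m^2

194.01 MJ/m^2


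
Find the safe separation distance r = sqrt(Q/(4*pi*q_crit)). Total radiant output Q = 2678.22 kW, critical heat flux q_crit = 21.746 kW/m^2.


4*pi*q_crit = 273.27
Q/(4*pi*q_crit) = 9.8007
r = sqrt(9.8007) = 3.1306 m

3.1306 m


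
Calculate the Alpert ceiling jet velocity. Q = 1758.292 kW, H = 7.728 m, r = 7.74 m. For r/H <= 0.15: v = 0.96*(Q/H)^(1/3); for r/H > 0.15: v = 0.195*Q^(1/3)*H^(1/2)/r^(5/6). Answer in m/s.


r/H = 7.74 / 7.728 = 1.0016
r/H > 0.15, so v = 0.195*Q^(1/3)*H^(1/2)/r^(5/6)
Q^(1/3) = 12.070
H^(1/2) = 2.7799
r^(5/6) = 5.5032
v = 0.195 * 12.070 * 2.7799 / 5.5032 = 1.1889 m/s

1.1889 m/s


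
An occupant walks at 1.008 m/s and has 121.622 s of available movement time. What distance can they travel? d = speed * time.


d = 1.008 * 121.622 = 122.59 m

122.59 m


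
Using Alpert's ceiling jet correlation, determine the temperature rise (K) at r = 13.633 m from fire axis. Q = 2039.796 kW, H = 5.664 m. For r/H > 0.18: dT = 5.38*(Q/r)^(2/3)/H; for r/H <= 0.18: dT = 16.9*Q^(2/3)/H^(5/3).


r/H = 13.633 / 5.664 = 2.4070
r/H > 0.18, so dT = 5.38*(Q/r)^(2/3)/H
Q/r = 149.62
(Q/r)^(2/3) = 28.184
dT = 5.38 * 28.184 / 5.664 = 26.770 K

26.770 K
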